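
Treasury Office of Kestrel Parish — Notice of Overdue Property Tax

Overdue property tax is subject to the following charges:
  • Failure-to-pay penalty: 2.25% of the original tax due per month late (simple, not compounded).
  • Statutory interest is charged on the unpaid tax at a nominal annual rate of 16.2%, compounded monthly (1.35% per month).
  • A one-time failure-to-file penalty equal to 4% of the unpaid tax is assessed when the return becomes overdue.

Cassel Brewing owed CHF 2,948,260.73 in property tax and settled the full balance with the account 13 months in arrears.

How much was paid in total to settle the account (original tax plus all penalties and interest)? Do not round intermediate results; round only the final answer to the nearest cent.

Failure-to-file penalty: 4% × CHF 2,948,260.73 = CHF 117,930.43…
Failure-to-pay penalty = 2.25% × CHF 2,948,260.73 × 13 mo = CHF 862,366.26…
Interest: CHF 2,948,260.73 × ((1 + 0.0135)^13 − 1) = CHF 2,948,260.73 × 0.1904435… = CHF 561,477.1031…
Total = CHF 2,948,260.73 + CHF 980,296.6927… + CHF 561,477.1031… = CHF 4,490,034.53

CHF 4,490,034.53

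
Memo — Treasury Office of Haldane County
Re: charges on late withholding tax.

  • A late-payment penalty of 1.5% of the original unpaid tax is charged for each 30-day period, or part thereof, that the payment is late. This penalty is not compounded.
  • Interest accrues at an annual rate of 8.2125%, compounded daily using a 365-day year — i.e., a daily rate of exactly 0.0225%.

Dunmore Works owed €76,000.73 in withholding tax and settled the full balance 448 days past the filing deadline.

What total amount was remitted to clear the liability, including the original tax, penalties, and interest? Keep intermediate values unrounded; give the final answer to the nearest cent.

Penalty periods: ⌈448/30⌉ = 15; penalty = 15 × 1.5% × €76,000.73 = €17,100.16…
Interest: €76,000.73 × ((1 + 0.000225)^448 − 1) = €76,000.73 × 0.10604287… = €8,059.3354…
Total = €76,000.73 + €17,100.1643… + €8,059.3354… = €101,160.23

€101,160.23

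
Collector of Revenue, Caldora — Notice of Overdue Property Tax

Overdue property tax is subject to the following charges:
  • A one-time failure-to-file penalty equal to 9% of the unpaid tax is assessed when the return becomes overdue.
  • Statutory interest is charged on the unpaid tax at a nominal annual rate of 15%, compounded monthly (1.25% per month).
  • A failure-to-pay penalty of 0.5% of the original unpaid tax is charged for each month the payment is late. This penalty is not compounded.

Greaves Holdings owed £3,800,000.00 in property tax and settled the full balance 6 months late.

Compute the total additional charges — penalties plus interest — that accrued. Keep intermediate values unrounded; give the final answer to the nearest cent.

Failure-to-file penalty: 9% × £3,800,000.00 = £342,000.00
Failure-to-pay penalty = 0.5% × £3,800,000.00 × 6 mo = £114,000.00
Interest: £3,800,000.00 × ((1 + 0.0125)^6 − 1) = £3,800,000.00 × 0.0773832… = £294,056.0861…
Penalties + interest = £456,000.0000 + £294,056.0861… = £750,056.09

£750,056.09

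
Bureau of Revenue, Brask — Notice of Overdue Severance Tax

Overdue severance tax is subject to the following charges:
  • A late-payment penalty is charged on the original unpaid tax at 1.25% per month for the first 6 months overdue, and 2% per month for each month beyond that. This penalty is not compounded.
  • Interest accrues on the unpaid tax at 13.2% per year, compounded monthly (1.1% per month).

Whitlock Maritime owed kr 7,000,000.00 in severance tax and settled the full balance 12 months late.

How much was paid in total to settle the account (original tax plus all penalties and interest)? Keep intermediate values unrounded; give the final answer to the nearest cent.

kr 9,347,003.38

Penalty, months 1–6: 6 × 1.25% × kr 7,000,000.00 = kr 525,000.00
Penalty, months 7–12: 6 × 2% × kr 7,000,000.00 = kr 840,000.00
Interest: kr 7,000,000.00 × ((1 + 0.011)^12 − 1) = kr 7,000,000.00 × 0.1402862… = kr 982,003.3755…
Total = kr 7,000,000.00 + kr 1,365,000.0000 + kr 982,003.3755… = kr 9,347,003.38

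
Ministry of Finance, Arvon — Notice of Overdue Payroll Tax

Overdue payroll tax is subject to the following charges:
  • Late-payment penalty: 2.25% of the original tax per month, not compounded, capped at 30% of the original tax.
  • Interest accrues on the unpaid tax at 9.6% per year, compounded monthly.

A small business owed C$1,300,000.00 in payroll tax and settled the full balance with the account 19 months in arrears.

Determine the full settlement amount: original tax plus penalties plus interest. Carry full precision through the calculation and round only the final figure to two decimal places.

C$1,902,493.31

Penalty (uncapped): 19 × 2.25% × C$1,300,000.00 = C$555,750.00; cap = 30% × C$1,300,000.00 = C$390,000.00 → penalty = C$390,000.00
Interest (9.6%/yr ÷ 12 = 0.8%/month): C$1,300,000.00 × ((1 + 0.008)^19 − 1) = C$212,493.3100…
Total = C$1,300,000.00 + C$390,000.0000 + C$212,493.3100… = C$1,902,493.31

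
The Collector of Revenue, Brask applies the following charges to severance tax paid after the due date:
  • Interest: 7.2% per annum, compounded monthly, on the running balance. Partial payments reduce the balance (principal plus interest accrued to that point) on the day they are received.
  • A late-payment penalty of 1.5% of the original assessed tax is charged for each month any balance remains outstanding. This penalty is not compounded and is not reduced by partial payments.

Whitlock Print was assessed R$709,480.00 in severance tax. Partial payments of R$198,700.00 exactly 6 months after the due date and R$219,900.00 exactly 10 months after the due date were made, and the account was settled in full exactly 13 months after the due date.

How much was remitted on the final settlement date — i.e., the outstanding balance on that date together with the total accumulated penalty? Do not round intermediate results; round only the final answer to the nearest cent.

R$474,125.63

Monthly rate = 7.2% ÷ 12 = 0.6%
Balance at month 6: R$709,480.0000 × (1 + 0.006)^6 = R$735,407.4780…
After R$198,700.00 payment: R$735,407.4780… − R$198,700.00 = R$536,707.4780…
Balance at month 10: R$536,707.4780… × (1 + 0.006)^4 = R$549,704.8507…
After R$219,900.00 payment: R$549,704.8507… − R$219,900.00 = R$329,804.8507…
Balance at month 13: R$329,804.8507… × (1 + 0.006)^3 = R$335,777.0282…
Penalty: 13 × 1.5% × R$709,480.00 = R$138,348.60
Final settlement = outstanding balance + penalty = R$335,777.0282… + R$138,348.60 = R$474,125.63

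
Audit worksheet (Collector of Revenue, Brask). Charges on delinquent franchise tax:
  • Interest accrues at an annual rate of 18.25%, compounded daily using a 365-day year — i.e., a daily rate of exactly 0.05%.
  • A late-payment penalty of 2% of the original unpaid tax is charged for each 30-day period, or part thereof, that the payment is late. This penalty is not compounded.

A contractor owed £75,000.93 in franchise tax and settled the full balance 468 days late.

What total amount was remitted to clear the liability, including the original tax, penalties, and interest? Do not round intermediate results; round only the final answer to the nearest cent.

Penalty periods: ⌈468/30⌉ = 16; penalty = 16 × 2% × £75,000.93 = £24,000.30…
Interest: £75,000.93 × ((1 + 0.0005)^468 − 1) = £75,000.93 × 0.26357060… = £19,768.0398…
Total = £75,000.93 + £24,000.2976 + £19,768.0398… = £118,769.27

£118,769.27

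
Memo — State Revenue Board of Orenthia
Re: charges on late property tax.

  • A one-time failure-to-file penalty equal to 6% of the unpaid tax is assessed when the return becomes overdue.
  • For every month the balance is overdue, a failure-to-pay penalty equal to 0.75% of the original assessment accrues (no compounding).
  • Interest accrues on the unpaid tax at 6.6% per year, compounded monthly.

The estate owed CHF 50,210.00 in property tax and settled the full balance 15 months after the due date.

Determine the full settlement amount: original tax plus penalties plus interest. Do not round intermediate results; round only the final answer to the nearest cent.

Failure-to-file penalty: 6% × CHF 50,210.00 = CHF 3,012.60
Failure-to-pay penalty = 0.75% × CHF 50,210.00 × 15 mo = CHF 5,648.63…
Interest (6.6%/yr ÷ 12 = 0.55%/month): CHF 50,210.00 × ((1 + 0.0055)^15 − 1) = CHF 4,305.6689…
Total = CHF 50,210.00 + CHF 8,661.2250 + CHF 4,305.6689… = CHF 63,176.89

CHF 63,176.89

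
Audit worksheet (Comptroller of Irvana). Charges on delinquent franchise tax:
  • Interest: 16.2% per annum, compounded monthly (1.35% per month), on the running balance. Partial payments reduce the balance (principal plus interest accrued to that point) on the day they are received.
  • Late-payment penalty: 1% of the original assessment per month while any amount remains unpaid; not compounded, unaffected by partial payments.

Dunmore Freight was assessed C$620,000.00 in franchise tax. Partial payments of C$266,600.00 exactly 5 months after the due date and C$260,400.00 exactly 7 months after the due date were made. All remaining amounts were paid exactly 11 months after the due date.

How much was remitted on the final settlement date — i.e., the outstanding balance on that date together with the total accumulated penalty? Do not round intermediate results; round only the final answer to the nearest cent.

Balance at month 5: C$620,000.0000 × (1 + 0.0135)^5 = C$662,995.3076…
After C$266,600.00 payment: C$662,995.3076… − C$266,600.00 = C$396,395.3076…
Balance at month 7: C$396,395.3076… × (1 + 0.0135)^2 = C$407,170.2239…
After C$260,400.00 payment: C$407,170.2239… − C$260,400.00 = C$146,770.2239…
Balance at month 11: C$146,770.2239… × (1 + 0.0135)^4 = C$154,857.7586…
Penalty: 11 × 1% × C$620,000.00 = C$68,200.00
Final settlement = outstanding balance + penalty = C$154,857.7586… + C$68,200.00 = C$223,057.76

C$223,057.76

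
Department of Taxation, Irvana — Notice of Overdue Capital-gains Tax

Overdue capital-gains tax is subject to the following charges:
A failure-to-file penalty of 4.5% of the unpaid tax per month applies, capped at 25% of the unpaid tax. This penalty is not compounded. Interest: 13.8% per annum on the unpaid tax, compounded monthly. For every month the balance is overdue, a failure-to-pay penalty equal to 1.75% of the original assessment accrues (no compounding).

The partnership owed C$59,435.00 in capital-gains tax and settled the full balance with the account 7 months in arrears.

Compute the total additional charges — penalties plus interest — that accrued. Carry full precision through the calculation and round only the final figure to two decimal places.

C$27,092.32

Failure-to-file: 7 × 4.5% × C$59,435.00 = C$18,722.03…, capped at 25% × C$59,435.00 = C$14,858.75
Failure-to-pay penalty = 1.75% × C$59,435.00 × 7 mo = C$7,280.79…
Interest (13.8%/yr ÷ 12 = 1.15%/month): C$59,435.00 × ((1 + 0.0115)^7 − 1) = C$4,952.7838…
Penalties + interest = C$22,139.5375 + C$4,952.7838… = C$27,092.32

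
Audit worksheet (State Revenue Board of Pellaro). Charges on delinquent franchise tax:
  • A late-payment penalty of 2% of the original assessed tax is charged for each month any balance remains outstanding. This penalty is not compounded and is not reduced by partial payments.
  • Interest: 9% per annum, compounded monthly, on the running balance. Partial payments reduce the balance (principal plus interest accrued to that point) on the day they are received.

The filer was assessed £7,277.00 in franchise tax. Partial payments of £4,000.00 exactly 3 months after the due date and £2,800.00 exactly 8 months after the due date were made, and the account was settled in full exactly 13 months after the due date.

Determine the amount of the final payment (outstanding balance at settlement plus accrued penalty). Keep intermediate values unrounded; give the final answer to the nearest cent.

£2,694.43

Monthly rate = 9% ÷ 12 = 0.75%
Balance at month 3: £7,277.0000 × (1 + 0.0075)^3 = £7,441.9636…
After £4,000.00 payment: £7,441.9636… − £4,000.00 = £3,441.9636…
Balance at month 8: £3,441.9636… × (1 + 0.0075)^5 = £3,572.9879…
After £2,800.00 payment: £3,572.9879… − £2,800.00 = £772.9879…
Balance at month 13: £772.9879… × (1 + 0.0075)^5 = £802.4130…
Penalty: 13 × 2% × £7,277.00 = £1,892.02
Final settlement = outstanding balance + penalty = £802.4130… + £1,892.02 = £2,694.43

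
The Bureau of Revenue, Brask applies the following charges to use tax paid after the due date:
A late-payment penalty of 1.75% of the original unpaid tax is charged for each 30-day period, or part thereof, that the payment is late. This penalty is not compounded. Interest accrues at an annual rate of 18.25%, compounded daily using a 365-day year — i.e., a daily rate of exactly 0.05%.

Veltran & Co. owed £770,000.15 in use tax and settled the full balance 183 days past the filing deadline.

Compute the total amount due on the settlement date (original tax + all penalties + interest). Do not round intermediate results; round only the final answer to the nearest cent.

Penalty periods: ⌈183/30⌉ = 7; penalty = 7 × 1.75% × £770,000.15 = £94,325.02…
Interest: £770,000.15 × ((1 + 0.0005)^183 − 1) = £770,000.15 × 0.09579172… = £73,759.6376…
Total = £770,000.15 + £94,325.0184… + £73,759.6376… = £938,084.81

£938,084.81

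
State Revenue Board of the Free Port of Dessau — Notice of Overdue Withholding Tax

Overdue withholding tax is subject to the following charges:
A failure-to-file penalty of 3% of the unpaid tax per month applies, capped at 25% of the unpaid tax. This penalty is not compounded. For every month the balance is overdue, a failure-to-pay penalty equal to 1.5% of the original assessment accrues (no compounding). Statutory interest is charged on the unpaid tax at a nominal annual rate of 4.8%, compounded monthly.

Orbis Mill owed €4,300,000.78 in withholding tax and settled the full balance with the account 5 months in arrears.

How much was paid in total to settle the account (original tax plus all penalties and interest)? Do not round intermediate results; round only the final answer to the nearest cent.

€5,354,191.73

Failure-to-file: 5 × 3% × €4,300,000.78 = €645,000.12… (under the 25% cap)
Failure-to-pay penalty: 5 × 1.5% × €4,300,000.78 = €322,500.06…
Interest (4.8%/yr ÷ 12 = 0.4%/month): €4,300,000.78 × ((1 + 0.004)^5 − 1) = €86,690.7732…
Total = €4,300,000.78 + €967,500.1755 + €86,690.7732… = €5,354,191.73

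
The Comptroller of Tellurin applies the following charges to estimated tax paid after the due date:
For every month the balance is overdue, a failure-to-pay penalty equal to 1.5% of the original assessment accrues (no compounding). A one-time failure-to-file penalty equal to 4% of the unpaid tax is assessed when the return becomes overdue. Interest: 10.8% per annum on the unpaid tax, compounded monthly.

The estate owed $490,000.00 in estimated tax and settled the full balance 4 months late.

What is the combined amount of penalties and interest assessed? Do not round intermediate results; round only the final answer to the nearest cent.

$66,879.57

Failure-to-file penalty: 4% × $490,000.00 = $19,600.00
Failure-to-pay penalty: 4 × 1.5% × $490,000.00 = $29,400.00
Interest (10.8%/yr ÷ 12 = 0.9%/month): $490,000.00 × ((1 + 0.009)^4 − 1) = $17,879.5721…
Penalties + interest = $49,000.0000 + $17,879.5721… = $66,879.57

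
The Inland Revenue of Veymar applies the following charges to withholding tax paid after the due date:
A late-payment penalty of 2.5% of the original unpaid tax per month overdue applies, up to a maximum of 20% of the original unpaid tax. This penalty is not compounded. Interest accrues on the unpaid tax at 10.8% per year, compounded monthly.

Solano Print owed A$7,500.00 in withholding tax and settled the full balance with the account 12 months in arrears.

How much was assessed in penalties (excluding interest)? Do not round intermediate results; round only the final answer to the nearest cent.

A$1,500.00

Penalty (uncapped): 12 × 2.5% × A$7,500.00 = A$2,250.00; cap = 20% × A$7,500.00 = A$1,500.00 → penalty = A$1,500.00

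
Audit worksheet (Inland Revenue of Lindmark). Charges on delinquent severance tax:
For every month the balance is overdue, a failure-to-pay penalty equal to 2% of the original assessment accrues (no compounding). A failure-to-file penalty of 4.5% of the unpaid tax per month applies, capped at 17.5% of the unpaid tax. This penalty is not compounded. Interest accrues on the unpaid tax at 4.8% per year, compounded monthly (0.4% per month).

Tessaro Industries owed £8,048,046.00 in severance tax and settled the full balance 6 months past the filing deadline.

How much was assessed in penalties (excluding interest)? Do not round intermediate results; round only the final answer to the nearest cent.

£2,374,173.57

Failure-to-file: 6 × 4.5% × £8,048,046.00 = £2,172,972.42, capped at 17.5% × £8,048,046.00 = £1,408,408.05
Failure-to-pay penalty = 2% × £8,048,046.00 × 6 mo = £965,765.52
Total penalty = £1,408,408.05 + £965,765.52 = £2,374,173.57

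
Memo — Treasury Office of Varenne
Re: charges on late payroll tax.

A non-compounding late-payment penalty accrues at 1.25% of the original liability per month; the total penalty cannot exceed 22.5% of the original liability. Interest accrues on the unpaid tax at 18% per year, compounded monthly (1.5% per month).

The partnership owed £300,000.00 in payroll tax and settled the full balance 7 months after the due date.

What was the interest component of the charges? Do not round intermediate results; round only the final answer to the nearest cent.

Interest: £300,000.00 × ((1 + 0.015)^7 − 1) = £300,000.00 × 0.1098449… = £32,953.4739…

£32,953.47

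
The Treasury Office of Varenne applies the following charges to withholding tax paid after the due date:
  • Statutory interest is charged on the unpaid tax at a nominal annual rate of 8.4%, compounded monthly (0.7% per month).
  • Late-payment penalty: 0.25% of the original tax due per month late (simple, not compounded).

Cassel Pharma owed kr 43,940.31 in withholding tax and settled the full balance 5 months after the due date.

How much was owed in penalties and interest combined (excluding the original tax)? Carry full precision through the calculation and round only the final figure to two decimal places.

kr 2,108.85

Late-payment penalty: 5 × 0.25% × kr 43,940.31 = kr 549.25…
Interest: kr 43,940.31 × ((1 + 0.007)^5 − 1) = kr 43,940.31 × 0.0354934… = kr 1,559.5928…
Penalties + interest = kr 549.2539… + kr 1,559.5928… = kr 2,108.85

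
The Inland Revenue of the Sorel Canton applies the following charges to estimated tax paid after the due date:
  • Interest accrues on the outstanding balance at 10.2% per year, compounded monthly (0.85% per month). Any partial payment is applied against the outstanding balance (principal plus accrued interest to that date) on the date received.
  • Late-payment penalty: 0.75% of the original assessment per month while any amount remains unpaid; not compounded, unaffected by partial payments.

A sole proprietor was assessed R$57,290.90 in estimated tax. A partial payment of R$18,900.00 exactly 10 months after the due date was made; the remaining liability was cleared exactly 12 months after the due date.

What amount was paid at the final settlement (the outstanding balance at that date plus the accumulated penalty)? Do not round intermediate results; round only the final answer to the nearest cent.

R$49,349.17

Balance at month 10: R$57,290.9000 × (1 + 0.0085)^10 = R$62,351.1790…
After R$18,900.00 payment: R$62,351.1790… − R$18,900.00 = R$43,451.1790…
Balance at month 12: R$43,451.1790… × (1 + 0.0085)^2 = R$44,192.9884…
Penalty: 12 × 0.75% × R$57,290.90 = R$5,156.18…
Final settlement = outstanding balance + penalty = R$44,192.9884… + R$5,156.18… = R$49,349.17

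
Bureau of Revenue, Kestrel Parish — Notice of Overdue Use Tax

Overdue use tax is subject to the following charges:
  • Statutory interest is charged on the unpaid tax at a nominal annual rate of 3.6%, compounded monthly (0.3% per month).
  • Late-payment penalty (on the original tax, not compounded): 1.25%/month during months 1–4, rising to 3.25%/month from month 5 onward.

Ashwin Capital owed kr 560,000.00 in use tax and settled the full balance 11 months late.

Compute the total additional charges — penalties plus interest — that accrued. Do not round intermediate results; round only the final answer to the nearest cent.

kr 174,159.71

Penalty, months 1–4: 4 × 1.25% × kr 560,000.00 = kr 28,000.00
Penalty, months 5–11: 7 × 3.25% × kr 560,000.00 = kr 127,400.00
Interest: kr 560,000.00 × ((1 + 0.003)^11 − 1) = kr 560,000.00 × 0.0334995… = kr 18,759.7098…
Penalties + interest = kr 155,400.0000 + kr 18,759.7098… = kr 174,159.71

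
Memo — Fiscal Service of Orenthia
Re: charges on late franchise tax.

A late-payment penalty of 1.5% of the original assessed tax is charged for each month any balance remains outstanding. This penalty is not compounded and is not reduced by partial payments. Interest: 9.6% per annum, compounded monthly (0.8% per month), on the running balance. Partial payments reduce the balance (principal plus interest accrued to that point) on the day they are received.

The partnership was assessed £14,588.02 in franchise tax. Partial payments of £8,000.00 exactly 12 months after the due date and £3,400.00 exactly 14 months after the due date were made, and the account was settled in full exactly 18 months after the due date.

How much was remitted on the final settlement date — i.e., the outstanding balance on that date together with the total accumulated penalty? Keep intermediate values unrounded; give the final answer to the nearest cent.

Balance at month 12: £14,588.0200 × (1 + 0.008)^12 = £16,051.7629…
After £8,000.00 payment: £16,051.7629… − £8,000.00 = £8,051.7629…
Balance at month 14: £8,051.7629… × (1 + 0.008)^2 = £8,181.1064…
After £3,400.00 payment: £8,181.1064… − £3,400.00 = £4,781.1064…
Balance at month 18: £4,781.1064… × (1 + 0.008)^4 = £4,935.9476…
Penalty: 18 × 1.5% × £14,588.02 = £3,938.77…
Final settlement = outstanding balance + penalty = £4,935.9476… + £3,938.77… = £8,874.71

£8,874.71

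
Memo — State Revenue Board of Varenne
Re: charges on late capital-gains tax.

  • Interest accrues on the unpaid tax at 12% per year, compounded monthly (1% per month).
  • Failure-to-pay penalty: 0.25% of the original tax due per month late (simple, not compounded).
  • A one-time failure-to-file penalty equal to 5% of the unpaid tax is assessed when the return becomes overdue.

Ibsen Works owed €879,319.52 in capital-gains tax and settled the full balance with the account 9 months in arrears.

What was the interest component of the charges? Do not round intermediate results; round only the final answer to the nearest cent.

Interest: €879,319.52 × ((1 + 0.01)^9 − 1) = €879,319.52 × 0.0936853… = €82,379.2890…

€82,379.29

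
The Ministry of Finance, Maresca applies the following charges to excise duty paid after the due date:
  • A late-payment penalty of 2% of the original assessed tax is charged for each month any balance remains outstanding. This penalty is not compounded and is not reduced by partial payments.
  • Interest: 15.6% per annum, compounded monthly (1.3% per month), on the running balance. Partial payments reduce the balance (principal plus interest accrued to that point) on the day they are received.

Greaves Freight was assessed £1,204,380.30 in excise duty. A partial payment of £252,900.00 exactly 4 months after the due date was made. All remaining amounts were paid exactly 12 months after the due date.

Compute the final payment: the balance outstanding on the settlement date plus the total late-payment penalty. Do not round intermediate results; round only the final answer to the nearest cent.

Balance at month 4: £1,204,380.3000 × (1 + 0.013)^4 = £1,268,239.9357…
After £252,900.00 payment: £1,268,239.9357… − £252,900.00 = £1,015,339.9357…
Balance at month 12: £1,015,339.9357… × (1 + 0.013)^8 = £1,125,866.8481…
Penalty: 12 × 2% × £1,204,380.30 = £289,051.27…
Final settlement = outstanding balance + penalty = £1,125,866.8481… + £289,051.27… = £1,414,918.12

£1,414,918.12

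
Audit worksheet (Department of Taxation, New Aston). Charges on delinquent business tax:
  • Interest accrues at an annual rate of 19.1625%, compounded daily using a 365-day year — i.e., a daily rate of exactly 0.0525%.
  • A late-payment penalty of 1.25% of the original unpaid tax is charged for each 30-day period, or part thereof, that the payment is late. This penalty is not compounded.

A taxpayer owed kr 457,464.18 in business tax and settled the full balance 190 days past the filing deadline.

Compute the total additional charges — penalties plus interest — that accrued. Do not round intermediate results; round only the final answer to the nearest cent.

Penalty periods: ⌈190/30⌉ = 7; penalty = 7 × 1.25% × kr 457,464.18 = kr 40,028.12…
Interest: kr 457,464.18 × ((1 + 0.000525)^190 − 1) = kr 457,464.18 × 0.10486574… = kr 47,972.3195…
Penalties + interest = kr 40,028.1158… + kr 47,972.3195… = kr 88,000.44

kr 88,000.44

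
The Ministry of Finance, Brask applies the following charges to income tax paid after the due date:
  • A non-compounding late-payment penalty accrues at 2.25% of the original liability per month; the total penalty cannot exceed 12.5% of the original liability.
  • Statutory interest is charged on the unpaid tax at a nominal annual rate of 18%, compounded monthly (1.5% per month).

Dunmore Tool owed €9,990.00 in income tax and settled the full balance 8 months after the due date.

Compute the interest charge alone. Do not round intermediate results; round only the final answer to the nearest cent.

Interest: €9,990.00 × ((1 + 0.015)^8 − 1) = €9,990.00 × 0.1264926… = €1,263.6609…

€1,263.66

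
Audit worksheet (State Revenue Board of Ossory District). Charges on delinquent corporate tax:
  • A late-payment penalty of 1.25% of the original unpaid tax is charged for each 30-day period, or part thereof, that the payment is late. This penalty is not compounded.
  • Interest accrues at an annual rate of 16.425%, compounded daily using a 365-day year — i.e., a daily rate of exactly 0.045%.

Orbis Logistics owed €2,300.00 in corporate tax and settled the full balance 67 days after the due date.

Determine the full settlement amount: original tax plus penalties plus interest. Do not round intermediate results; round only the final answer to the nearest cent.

€2,456.63

Penalty periods: ⌈67/30⌉ = 3; penalty = 3 × 1.25% × €2,300.00 = €86.25
Interest: €2,300.00 × ((1 + 0.00045)^67 − 1) = €2,300.00 × 0.03060212… = €70.3849…
Total = €2,300.00 + €86.2500 + €70.3849… = €2,456.63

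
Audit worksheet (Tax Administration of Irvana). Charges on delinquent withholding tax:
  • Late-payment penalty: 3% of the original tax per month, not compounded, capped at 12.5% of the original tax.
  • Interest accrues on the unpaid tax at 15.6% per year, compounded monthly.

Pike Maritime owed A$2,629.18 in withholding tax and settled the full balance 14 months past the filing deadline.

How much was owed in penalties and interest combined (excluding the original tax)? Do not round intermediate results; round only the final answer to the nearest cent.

Penalty (uncapped): 14 × 3% × A$2,629.18 = A$1,104.26…; cap = 12.5% × A$2,629.18 = A$328.65… → penalty = A$328.65…
Interest (15.6%/yr ÷ 12 = 1.3%/month): A$2,629.18 × ((1 + 0.013)^14 − 1) = A$521.1247…
Penalties + interest = A$328.6475 + A$521.1247… = A$849.77

A$849.77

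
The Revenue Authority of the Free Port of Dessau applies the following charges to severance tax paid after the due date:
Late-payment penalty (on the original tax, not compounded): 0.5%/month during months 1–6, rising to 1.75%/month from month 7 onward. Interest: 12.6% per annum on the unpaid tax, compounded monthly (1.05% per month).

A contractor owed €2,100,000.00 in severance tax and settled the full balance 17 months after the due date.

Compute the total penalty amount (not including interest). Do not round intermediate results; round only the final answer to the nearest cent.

€467,250.00

Penalty, months 1–6: 6 × 0.5% × €2,100,000.00 = €63,000.00
Penalty, months 7–17: 11 × 1.75% × €2,100,000.00 = €404,250.00
Total penalty = €63,000.00 + €404,250.00 = €467,250.00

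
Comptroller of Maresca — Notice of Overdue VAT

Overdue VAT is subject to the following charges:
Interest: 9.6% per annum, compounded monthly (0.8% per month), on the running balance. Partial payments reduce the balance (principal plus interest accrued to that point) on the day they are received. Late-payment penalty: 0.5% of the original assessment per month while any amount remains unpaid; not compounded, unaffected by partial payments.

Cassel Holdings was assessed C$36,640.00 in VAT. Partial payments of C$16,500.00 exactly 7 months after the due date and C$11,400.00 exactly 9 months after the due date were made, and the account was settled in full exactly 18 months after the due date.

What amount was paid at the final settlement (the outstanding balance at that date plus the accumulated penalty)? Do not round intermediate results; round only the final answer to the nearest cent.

C$15,329.26

Balance at month 7: C$36,640.0000 × (1 + 0.008)^7 = C$38,741.7460…
After C$16,500.00 payment: C$38,741.7460… − C$16,500.00 = C$22,241.7460…
Balance at month 9: C$22,241.7460… × (1 + 0.008)^2 = C$22,599.0374…
After C$11,400.00 payment: C$22,599.0374… − C$11,400.00 = C$11,199.0374…
Balance at month 18: C$11,199.0374… × (1 + 0.008)^9 = C$12,031.6582…
Penalty: 18 × 0.5% × C$36,640.00 = C$3,297.60
Final settlement = outstanding balance + penalty = C$12,031.6582… + C$3,297.60 = C$15,329.26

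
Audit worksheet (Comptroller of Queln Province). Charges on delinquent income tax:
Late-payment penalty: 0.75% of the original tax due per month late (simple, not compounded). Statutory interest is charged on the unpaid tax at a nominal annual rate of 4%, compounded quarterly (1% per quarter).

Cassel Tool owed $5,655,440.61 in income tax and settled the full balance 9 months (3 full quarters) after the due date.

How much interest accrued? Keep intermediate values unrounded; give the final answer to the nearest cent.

$171,365.51

Interest: $5,655,440.61 × ((1 + 0.01)^3 − 1) = $5,655,440.61 × 0.0303010… = $171,365.5059…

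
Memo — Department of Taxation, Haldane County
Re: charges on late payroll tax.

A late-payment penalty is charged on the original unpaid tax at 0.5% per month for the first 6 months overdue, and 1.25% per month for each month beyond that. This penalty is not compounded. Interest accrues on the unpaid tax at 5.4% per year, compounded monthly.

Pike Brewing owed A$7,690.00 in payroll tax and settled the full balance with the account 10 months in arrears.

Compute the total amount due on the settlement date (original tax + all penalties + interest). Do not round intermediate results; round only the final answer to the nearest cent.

A$8,658.34

Penalty, months 1–6: 6 × 0.5% × A$7,690.00 = A$230.70
Penalty, months 7–10: 4 × 1.25% × A$7,690.00 = A$384.50
Interest (5.4%/yr ÷ 12 = 0.45%/month): A$7,690.00 × ((1 + 0.0045)^10 − 1) = A$353.1423…
Total = A$7,690.00 + A$615.2000 + A$353.1423… = A$8,658.34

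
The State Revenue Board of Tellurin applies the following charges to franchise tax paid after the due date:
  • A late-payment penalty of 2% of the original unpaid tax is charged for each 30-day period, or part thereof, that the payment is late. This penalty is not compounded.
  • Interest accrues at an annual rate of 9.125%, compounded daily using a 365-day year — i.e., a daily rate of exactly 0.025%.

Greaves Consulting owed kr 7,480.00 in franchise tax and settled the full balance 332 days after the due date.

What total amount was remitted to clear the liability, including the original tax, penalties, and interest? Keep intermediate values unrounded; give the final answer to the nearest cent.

kr 9,922.45

Penalty periods: ⌈332/30⌉ = 12; penalty = 12 × 2% × kr 7,480.00 = kr 1,795.20
Interest: kr 7,480.00 × ((1 + 0.00025)^332 − 1) = kr 7,480.00 × 0.08653054… = kr 647.2484…
Total = kr 7,480.00 + kr 1,795.2000 + kr 647.2484… = kr 9,922.45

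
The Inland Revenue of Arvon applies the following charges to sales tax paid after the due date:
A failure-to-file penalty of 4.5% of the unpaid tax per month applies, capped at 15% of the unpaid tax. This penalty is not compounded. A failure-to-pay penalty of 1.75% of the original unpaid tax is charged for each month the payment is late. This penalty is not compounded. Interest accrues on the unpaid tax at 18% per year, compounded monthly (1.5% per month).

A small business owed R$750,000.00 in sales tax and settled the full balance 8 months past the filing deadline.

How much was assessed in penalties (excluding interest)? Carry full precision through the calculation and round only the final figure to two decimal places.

R$217,500.00

Failure-to-file: 8 × 4.5% × R$750,000.00 = R$270,000.00, capped at 15% × R$750,000.00 = R$112,500.00
Failure-to-pay penalty: 8 × 1.75% × R$750,000.00 = R$105,000.00
Total penalty = R$112,500.00 + R$105,000.00 = R$217,500.00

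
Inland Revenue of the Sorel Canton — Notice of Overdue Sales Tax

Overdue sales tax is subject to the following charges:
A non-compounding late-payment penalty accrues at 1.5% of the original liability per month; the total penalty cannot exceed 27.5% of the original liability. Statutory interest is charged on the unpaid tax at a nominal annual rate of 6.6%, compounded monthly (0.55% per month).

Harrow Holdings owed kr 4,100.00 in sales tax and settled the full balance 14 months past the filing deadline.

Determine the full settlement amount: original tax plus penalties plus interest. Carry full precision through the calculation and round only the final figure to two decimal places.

Penalty: 14 × 1.5% × kr 4,100.00 = kr 861.00 (below the 27.5% cap of kr 1,127.50)
Interest: kr 4,100.00 × ((1 + 0.0055)^14 − 1) = kr 4,100.00 × 0.0798142… = kr 327.2384…
Total = kr 4,100.00 + kr 861.0000 + kr 327.2384… = kr 5,288.24

kr 5,288.24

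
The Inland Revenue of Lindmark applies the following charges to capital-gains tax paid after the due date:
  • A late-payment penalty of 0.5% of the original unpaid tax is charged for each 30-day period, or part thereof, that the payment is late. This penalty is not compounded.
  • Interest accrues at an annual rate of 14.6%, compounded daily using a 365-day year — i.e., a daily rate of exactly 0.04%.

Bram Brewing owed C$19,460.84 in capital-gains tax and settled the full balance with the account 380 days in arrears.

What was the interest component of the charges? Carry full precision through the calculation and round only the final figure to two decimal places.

C$3,194.01

Interest: C$19,460.84 × ((1 + 0.0004)^380 − 1) = C$19,460.84 × 0.16412486… = C$3,194.0076…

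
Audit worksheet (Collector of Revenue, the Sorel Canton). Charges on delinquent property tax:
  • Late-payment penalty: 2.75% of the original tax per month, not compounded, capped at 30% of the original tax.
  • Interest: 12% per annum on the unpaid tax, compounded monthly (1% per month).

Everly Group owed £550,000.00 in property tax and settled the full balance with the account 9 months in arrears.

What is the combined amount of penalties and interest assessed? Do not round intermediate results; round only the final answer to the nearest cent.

£187,651.90

Penalty: 9 × 2.75% × £550,000.00 = £136,125.00 (below the 30% cap of £165,000.00)
Interest: £550,000.00 × ((1 + 0.01)^9 − 1) = £550,000.00 × 0.0936853… = £51,526.9000…
Penalties + interest = £136,125.0000 + £51,526.9000… = £187,651.90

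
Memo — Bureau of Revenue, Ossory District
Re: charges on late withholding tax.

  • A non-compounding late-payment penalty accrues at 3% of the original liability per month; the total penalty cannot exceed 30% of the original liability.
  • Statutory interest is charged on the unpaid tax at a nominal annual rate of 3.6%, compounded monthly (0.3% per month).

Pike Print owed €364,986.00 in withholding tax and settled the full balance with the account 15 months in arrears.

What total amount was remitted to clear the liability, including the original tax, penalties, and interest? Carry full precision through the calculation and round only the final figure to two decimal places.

Penalty (uncapped): 15 × 3% × €364,986.00 = €164,243.70; cap = 30% × €364,986.00 = €109,495.80 → penalty = €109,495.80
Interest: €364,986.00 × ((1 + 0.003)^15 − 1) = €364,986.00 × 0.0459574… = €16,773.8062…
Total = €364,986.00 + €109,495.8000 + €16,773.8062… = €491,255.61

€491,255.61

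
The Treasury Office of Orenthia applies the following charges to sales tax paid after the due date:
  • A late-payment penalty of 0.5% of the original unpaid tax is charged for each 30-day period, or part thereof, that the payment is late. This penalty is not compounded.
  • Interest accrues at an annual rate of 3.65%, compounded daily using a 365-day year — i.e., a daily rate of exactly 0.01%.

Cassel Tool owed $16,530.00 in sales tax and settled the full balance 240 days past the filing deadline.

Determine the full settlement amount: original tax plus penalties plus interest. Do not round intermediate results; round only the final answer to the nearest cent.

Penalty periods: ⌈240/30⌉ = 8; penalty = 8 × 0.5% × $16,530.00 = $661.20
Interest: $16,530.00 × ((1 + 0.0001)^240 − 1) = $16,530.00 × 0.02428909… = $401.4986…
Total = $16,530.00 + $661.2000 + $401.4986… = $17,592.70

$17,592.70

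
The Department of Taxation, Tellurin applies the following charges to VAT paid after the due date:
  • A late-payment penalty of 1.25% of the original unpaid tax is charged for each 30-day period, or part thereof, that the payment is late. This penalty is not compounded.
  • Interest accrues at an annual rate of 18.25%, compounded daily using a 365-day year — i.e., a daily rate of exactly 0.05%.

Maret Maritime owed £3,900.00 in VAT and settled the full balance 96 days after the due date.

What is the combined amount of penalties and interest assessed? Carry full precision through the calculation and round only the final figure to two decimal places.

Penalty periods: ⌈96/30⌉ = 4; penalty = 4 × 1.25% × £3,900.00 = £195.00
Interest: £3,900.00 × ((1 + 0.0005)^96 − 1) = £3,900.00 × 0.04915807… = £191.7165…
Penalties + interest = £195.0000 + £191.7165… = £386.72

£386.72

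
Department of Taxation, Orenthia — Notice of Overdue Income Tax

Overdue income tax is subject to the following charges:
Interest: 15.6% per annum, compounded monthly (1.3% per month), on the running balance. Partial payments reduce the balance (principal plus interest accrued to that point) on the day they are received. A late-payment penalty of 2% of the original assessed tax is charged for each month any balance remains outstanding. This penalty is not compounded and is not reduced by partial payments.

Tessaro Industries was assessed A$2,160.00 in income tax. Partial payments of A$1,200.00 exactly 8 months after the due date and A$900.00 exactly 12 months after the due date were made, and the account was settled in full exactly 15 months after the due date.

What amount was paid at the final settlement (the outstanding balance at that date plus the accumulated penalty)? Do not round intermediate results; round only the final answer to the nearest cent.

A$1,020.66

Balance at month 8: A$2,160.0000 × (1 + 0.013)^8 = A$2,395.1312…
After A$1,200.00 payment: A$2,395.1312… − A$1,200.00 = A$1,195.1312…
Balance at month 12: A$1,195.1312… × (1 + 0.013)^4 = A$1,258.5005…
After A$900.00 payment: A$1,258.5005… − A$900.00 = A$358.5005…
Balance at month 15: A$358.5005… × (1 + 0.013)^3 = A$372.6645…
Penalty: 15 × 2% × A$2,160.00 = A$648.00
Final settlement = outstanding balance + penalty = A$372.6645… + A$648.00 = A$1,020.66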